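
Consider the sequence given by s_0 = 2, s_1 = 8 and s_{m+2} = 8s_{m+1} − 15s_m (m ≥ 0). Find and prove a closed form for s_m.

Claim: s_m = 3^m + 5^m.

Base cases: s_0 = 2 and 3^0 + 5^0 = 2; s_1 = 8 and 3^1 + 5^1 = 8.
Assume s_i = 3^i + 5^i for all 0 ≤ i ≤ j, where j ≥ 1.
Then s_{j+1} = 8s_j − 15s_{j−1} = 8·(3^j + 5^j) − 15·(3^{j−1} + 5^{j−1}) = (8·3 − 15)3^{j−1} + (8·5 − 15)5^{j−1} = 9·3^{j−1} + 25·5^{j−1} = 3^{j+1} + 5^{j+1}.
Hence s_m = 3^m + 5^m for every m ≥ 0, by strong induction.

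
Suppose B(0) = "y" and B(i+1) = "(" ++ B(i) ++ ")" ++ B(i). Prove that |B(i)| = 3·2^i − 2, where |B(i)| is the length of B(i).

Base case: |B(0)| = 1, and 3·2^0 − 2 = 1.
Assume |B(j)| = 3·2^j − 2.
Then |B(j+1)| = 1 + |B(j)| + 1 + |B(j)| = 2|B(j)| + 2 = 2(3·2^j − 2) + 2 = 3·2^{j+1} − 4 + 2 = 3·2^{j+1} − 2.
Hence |B(i)| = 3·2^i − 2 for every i ≥ 0, by induction.

|B(i)| = 3·2^i − 2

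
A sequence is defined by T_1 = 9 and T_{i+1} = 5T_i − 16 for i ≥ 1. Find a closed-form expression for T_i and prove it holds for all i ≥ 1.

Claim: T_i = 5^i + 4.

Base case: T_1 = 9, and 5^1 + 4 = 5 + 4 = 9.
Assume T_k = 5^k + 4 for some k ≥ 1.
Then T_{k+1} = 5T_k − 16 = 5·(5^k + 4) − 16 = 5^{k+1} + 20 − 16 = 5^{k+1} + 4.
So the formula holds for k+1, and by induction T_i = 5^i + 4 for all i ≥ 1.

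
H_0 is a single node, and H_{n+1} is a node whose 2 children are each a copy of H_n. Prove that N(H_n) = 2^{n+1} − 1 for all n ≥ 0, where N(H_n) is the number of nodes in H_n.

Base case: N(H_0) = 1, and 2^{0+1} − 1 = 1.
Assume N(H_r) = 2^{r+1} − 1.
Then N(H_{r+1}) = 1 + 2N(H_r) = 1 + 2(2^{r+1} − 1) = 2^{r+2} − 2 + 1 = 2^{r+2} − 1.
By induction, N(H_n) = 2^{n+1} − 1 for all n ≥ 0.

N(H_n) = 2^{n+1} − 1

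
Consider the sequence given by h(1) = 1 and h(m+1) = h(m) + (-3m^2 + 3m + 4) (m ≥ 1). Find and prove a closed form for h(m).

Claim: h(m) = -m^3 + 3m^2 + 2m − 3.

Base case: h(1) = 1, and -1^3 + 3·1^2 + 2·1 − 3 = 1.
Assume h(k) = -k^3 + 3k^2 + 2k − 3.
Then h(k+1) = h(k) + (-3k^2 + 3k + 4) = (-k^3 + 3k^2 + 2k − 3) + (-3k^2 + 3k + 4) = -k^3 + 5k + 1,
and -(k+1)^3 + 3·(k+1)^2 + 2·(k+1) − 3 = -k^3 + 5k + 1.
By induction, h(m) = -m^3 + 3m^2 + 2m − 3 for all m ≥ 1.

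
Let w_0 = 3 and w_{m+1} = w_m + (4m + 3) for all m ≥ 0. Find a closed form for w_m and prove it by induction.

Claim: w_m = 2m^2 + m + 3.

Base case: w_0 = 3, and 2·0^2 + 0 + 3 = 3.
Assume w_r = 2r^2 + r + 3.
Then w_{r+1} = w_r + (4r + 3) = (2r^2 + r + 3) + (4r + 3) = 2r^2 + 5r + 6,
and 2·(r+1)^2 + (r+1) + 3 = 2r^2 + 5r + 6.
By induction, w_m = 2m^2 + m + 3 for all m ≥ 0.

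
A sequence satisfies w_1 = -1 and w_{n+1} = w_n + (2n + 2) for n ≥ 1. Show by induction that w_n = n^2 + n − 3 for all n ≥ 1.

Base case: w_1 = -1, and 1^2 + 1 − 3 = -1.
Assume w_j = j^2 + j − 3.
Then w_{j+1} = w_j + (2j + 2) = (j^2 + j − 3) + (2j + 2) = j^2 + 3j − 1,
and (j+1)^2 + (j+1) − 3 = j^2 + 3j − 1.
Hence w_n = n^2 + n − 3 for every n ≥ 1, by induction.

w_n = n^2 + n − 3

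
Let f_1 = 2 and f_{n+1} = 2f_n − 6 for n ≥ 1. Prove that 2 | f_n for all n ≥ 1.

Base case: f_1 = 2 = 2·1, so 2 | f_1.
Assume 2 | f_k, so f_k = 2t for some integer t.
Then f_{k+1} = 2f_k − 6 = 2·(2t) − 6 = 2(2t − 3), so 2 | f_{k+1}.
By induction, 2 | f_n for all n ≥ 1.

2 | f_n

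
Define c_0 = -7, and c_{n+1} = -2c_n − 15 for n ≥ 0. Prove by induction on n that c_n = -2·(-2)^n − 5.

Base case: c_0 = -7, and -2·(-2)^0 − 5 = -2 − 5 = -7.
Assume c_r = -2·(-2)^r − 5 for some r ≥ 0.
Then c_{r+1} = -2c_r − 15 = -2·(-2·(-2)^r − 5) − 15 = 4·(-2)^r + 10 − 15 = -2·(-2)^{r+1} − 5.
This completes the inductive step, so c_n = -2·(-2)^n − 5 for all n ≥ 0.

c_n = -2·(-2)^n − 5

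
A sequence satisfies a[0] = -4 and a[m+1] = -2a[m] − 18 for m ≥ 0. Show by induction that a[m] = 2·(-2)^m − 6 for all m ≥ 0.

Base case: a[0] = -4, and 2·(-2)^0 − 6 = 2 − 6 = -4.
Assume a[k] = 2·(-2)^k − 6 for some k ≥ 0.
Then a[k+1] = -2a[k] − 18 = -2·(2·(-2)^k − 6) − 18 = -4·(-2)^k + 12 − 18 = 2·(-2)^{k+1} − 6.
So the formula holds for k+1, and by induction a[m] = 2·(-2)^m − 6 for all m ≥ 0.

a[m] = 2·(-2)^m − 6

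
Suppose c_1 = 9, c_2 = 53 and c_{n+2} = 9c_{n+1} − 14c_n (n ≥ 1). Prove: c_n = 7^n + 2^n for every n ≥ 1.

Base cases: c_1 = 9 and 7^1 + 2^1 = 9; c_2 = 53 and 7^2 + 2^2 = 53.
Assume c_i = 7^i + 2^i for all 1 ≤ i ≤ j, where j ≥ 2.
Then c_{j+1} = 9c_j − 14c_{j−1} = 9·(7^j + 2^j) − 14·(7^{j−1} + 2^{j−1}) = (9·7 − 14)7^{j−1} + (9·2 − 14)2^{j−1} = 49·7^{j−1} + 4·2^{j−1} = 7^{j+1} + 2^{j+1}.
Hence c_n = 7^n + 2^n for every n ≥ 1, by strong induction.

c_n = 7^n + 2^n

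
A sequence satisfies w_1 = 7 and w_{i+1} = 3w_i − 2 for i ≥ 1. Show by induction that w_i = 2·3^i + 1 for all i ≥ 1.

Base case: w_1 = 7, and 2·3^1 + 1 = 6 + 1 = 7.
Assume w_j = 2·3^j + 1 for some j ≥ 1.
Then w_{j+1} = 3w_j − 2 = 3·(2·3^j + 1) − 2 = 6·3^j + 3 − 2 = 2·3^{j+1} + 1.
Hence w_i = 2·3^i + 1 for every i ≥ 1, by induction.

w_i = 2·3^i + 1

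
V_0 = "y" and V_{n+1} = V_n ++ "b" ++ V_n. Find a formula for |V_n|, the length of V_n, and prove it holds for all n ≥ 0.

Claim: |V_n| = 2^{n+1} − 1.

Base case: |V_0| = 1, and 2^{0+1} − 1 = 1.
Assume |V_r| = 2^{r+1} − 1.
Then |V_{r+1}| = |V_r| + 1 + |V_r| = 2|V_r| + 1 = 2(2^{r+1} − 1) + 1 = 2^{r+2} − 2 + 1 = 2^{r+2} − 1.
So the formula holds for r+1, and by induction |V_n| = 2^{n+1} − 1 for all n ≥ 0.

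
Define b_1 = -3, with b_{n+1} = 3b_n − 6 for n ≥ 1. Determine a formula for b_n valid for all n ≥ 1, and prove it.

Claim: b_n = -2·3^n + 3.

Base case: b_1 = -3, and -2·3^1 + 3 = -6 + 3 = -3.
Assume b_k = -2·3^k + 3 for some k ≥ 1.
Then b_{k+1} = 3b_k − 6 = 3·(-2·3^k + 3) − 6 = -6·3^k + 9 − 6 = -2·3^{k+1} + 3.
Hence b_n = -2·3^n + 3 for every n ≥ 1, by induction.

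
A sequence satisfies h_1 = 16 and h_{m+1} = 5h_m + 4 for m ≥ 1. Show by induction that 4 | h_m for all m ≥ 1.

Base case: h_1 = 16 = 4·4, so 4 | h_1.
Assume 4 | h_r, so h_r = 4t for some integer t.
Then h_{r+1} = 5h_r + 4 = 5·(4t) + 4 = 4(5t + 1), so 4 | h_{r+1}.
By induction, 4 | h_m for all m ≥ 1.

4 | h_m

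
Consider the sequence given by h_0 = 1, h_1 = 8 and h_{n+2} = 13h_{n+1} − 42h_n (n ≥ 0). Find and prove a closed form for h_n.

Claim: h_n = 2·7^n − 6^n.

Base cases: h_0 = 1 and 2·7^0 − 6^0 = 1; h_1 = 8 and 2·7^1 − 6^1 = 8.
Assume h_j = 2·7^j − 6^j for all 0 ≤ j ≤ m, where m ≥ 1.
Then h_{m+1} = 13h_m − 42h_{m−1} = 13·(2·7^m − 6^m) − 42·(2·7^{m−1} − 6^{m−1}) = 2·(13·7 − 42)7^{m−1} − (13·6 − 42)6^{m−1} = 98·7^{m−1} − 36·6^{m−1} = 2·7^{m+1} − 6^{m+1}.
Hence h_n = 2·7^n − 6^n for every n ≥ 0, by strong induction.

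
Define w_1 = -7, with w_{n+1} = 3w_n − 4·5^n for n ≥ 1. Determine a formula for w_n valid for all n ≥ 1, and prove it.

Claim: w_n = 3^n − 2·5^n.

Base case: w_1 = -7, and 3^1 − 2·5^1 = 3 − 10 = -7.
Assume w_j = 3^j − 2·5^j for some j ≥ 1.
Then w_{j+1} = 3w_j − 4·5^j = 3·(3^j − 2·5^j) − 4·5^j = 3^{j+1} − 6·5^j − 4·5^j = 3^{j+1} − 10·5^j = 3^{j+1} − 2·5^{j+1}.
Hence w_n = 3^n − 2·5^n for every n ≥ 1, by induction.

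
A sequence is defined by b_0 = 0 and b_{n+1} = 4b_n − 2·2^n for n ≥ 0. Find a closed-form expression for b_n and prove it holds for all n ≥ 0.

Claim: b_n = -4^n + 2^n.

Base case: b_0 = 0, and -4^0 + 2^0 = -1 + 1 = 0.
Assume b_j = -4^j + 2^j for some j ≥ 0.
Then b_{j+1} = 4b_j − 2·2^j = 4·(-4^j + 2^j) − 2·2^j = -4^{j+1} + 4·2^j − 2·2^j = -4^{j+1} + 2·2^j = -4^{j+1} + 2^{j+1}.
This completes the inductive step, so b_n = -4^n + 2^n for all n ≥ 0.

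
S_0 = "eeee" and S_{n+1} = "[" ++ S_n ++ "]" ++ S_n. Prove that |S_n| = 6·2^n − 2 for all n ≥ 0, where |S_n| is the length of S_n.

Base case: |S_0| = 4, and 6·2^0 − 2 = 4.
Assume |S_k| = 6·2^k − 2.
Then |S_{k+1}| = 1 + |S_k| + 1 + |S_k| = 2|S_k| + 2 = 2(6·2^k − 2) + 2 = 6·2^{k+1} − 4 + 2 = 6·2^{k+1} − 2.
This completes the inductive step, so |S_n| = 6·2^n − 2 for all n ≥ 0.

|S_n| = 6·2^n − 2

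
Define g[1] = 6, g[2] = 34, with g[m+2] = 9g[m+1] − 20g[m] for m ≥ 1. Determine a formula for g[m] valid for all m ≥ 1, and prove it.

Claim: g[m] = 2·5^m − 4^m.

Base cases: g[1] = 6 and 2·5^1 − 4^1 = 6; g[2] = 34 and 2·5^2 − 4^2 = 34.
Assume g[j] = 2·5^j − 4^j for all 1 ≤ j ≤ k, where k ≥ 2.
Then g[k+1] = 9g[k] − 20g[k−1] = 9·(2·5^k − 4^k) − 20·(2·5^{k−1} − 4^{k−1}) = 2·(9·5 − 20)5^{k−1} − (9·4 − 20)4^{k−1} = 50·5^{k−1} − 16·4^{k−1} = 2·5^{k+1} − 4^{k+1}.
This completes the inductive step, so g[m] = 2·5^m − 4^m for all m ≥ 1.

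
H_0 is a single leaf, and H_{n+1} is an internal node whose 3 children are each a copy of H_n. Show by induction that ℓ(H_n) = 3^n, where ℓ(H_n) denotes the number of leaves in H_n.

Base case: ℓ(H_0) = 1, and 3^0 = 1.
Assume ℓ(H_j) = 3^j.
Then ℓ(H_{j+1}) = 3·ℓ(H_j) = 3·3^j = 3^{j+1}.
By induction, ℓ(H_n) = 3^n for all n ≥ 0.

ℓ(H_n) = 3^n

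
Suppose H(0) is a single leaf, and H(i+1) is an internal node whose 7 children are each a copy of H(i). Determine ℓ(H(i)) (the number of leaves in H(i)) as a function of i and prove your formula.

Claim: ℓ(H(i)) = 7^i.

Base case: ℓ(H(0)) = 1, and 7^0 = 1.
Assume ℓ(H(r)) = 7^r.
Then ℓ(H(r+1)) = 7·ℓ(H(r)) = 7·7^r = 7^{r+1}.
Hence ℓ(H(i)) = 7^i for every i ≥ 0, by induction.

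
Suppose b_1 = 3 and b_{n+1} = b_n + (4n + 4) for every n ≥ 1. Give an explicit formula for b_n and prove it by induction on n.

Claim: b_n = 2n^2 + 2n − 1.

Base case: b_1 = 3, and 2·1^2 + 2·1 − 1 = 3.
Assume b_r = 2r^2 + 2r − 1.
Then b_{r+1} = b_r + (4r + 4) = (2r^2 + 2r − 1) + (4r + 4) = 2r^2 + 6r + 3,
and 2·(r+1)^2 + 2·(r+1) − 1 = 2r^2 + 6r + 3.
Hence b_n = 2n^2 + 2n − 1 for every n ≥ 1, by induction.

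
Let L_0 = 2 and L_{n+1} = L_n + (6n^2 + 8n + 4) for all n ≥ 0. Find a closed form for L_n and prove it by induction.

Claim: L_n = 2n^3 + n^2 + n + 2.

Base case: L_0 = 2, and 2·0^3 + 0^2 + 0 + 2 = 2.
Assume L_r = 2r^3 + r^2 + r + 2.
Then L_{r+1} = L_r + (6r^2 + 8r + 4) = (2r^3 + r^2 + r + 2) + (6r^2 + 8r + 4) = 2r^3 + 7r^2 + 9r + 6,
and 2·(r+1)^3 + (r+1)^2 + (r+1) + 2 = 2r^3 + 7r^2 + 9r + 6.
Hence L_n = 2n^3 + n^2 + n + 2 for every n ≥ 0, by induction.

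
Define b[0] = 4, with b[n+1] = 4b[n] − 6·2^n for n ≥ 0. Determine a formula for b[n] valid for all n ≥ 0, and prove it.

Claim: b[n] = 4^n + 3·2^n.

Base case: b[0] = 4, and 4^0 + 3·2^0 = 1 + 3 = 4.
Assume b[k] = 4^k + 3·2^k for some k ≥ 0.
Then b[k+1] = 4b[k] − 6·2^k = 4·(4^k + 3·2^k) − 6·2^k = 4^{k+1} + 12·2^k − 6·2^k = 4^{k+1} + 6·2^k = 4^{k+1} + 3·2^{k+1}.
By induction, b[n] = 4^n + 3·2^n for all n ≥ 0.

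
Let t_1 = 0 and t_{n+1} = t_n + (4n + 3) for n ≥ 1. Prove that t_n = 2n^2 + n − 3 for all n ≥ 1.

Base case: t_1 = 0, and 2·1^2 + 1 − 3 = 0.
Assume t_m = 2m^2 + m − 3.
Then t_{m+1} = t_m + (4m + 3) = (2m^2 + m − 3) + (4m + 3) = 2m^2 + 5m,
and 2·(m+1)^2 + (m+1) − 3 = 2m^2 + 5m.
This completes the inductive step, so t_n = 2n^2 + n − 3 for all n ≥ 1.

t_n = 2n^2 + n − 3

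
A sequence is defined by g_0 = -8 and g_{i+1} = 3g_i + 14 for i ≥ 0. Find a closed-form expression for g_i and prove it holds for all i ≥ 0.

Claim: g_i = -3^i − 7.

Base case: g_0 = -8, and -3^0 − 7 = -1 − 7 = -8.
Assume g_j = -3^j − 7 for some j ≥ 0.
Then g_{j+1} = 3g_j + 14 = 3·(-3^j − 7) + 14 = -3^{j+1} − 21 + 14 = -3^{j+1} − 7.
So the formula holds for j+1, and by induction g_i = -3^i − 7 for all i ≥ 0.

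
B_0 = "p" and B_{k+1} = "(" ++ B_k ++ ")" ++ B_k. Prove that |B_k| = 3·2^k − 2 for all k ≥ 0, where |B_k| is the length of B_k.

Base case: |B_0| = 1, and 3·2^0 − 2 = 1.
Assume |B_j| = 3·2^j − 2.
Then |B_{j+1}| = 1 + |B_j| + 1 + |B_j| = 2|B_j| + 2 = 2(3·2^j − 2) + 2 = 3·2^{j+1} − 4 + 2 = 3·2^{j+1} − 2.
So the formula holds for j+1, and by induction |B_k| = 3·2^k − 2 for all k ≥ 0.

|B_k| = 3·2^k − 2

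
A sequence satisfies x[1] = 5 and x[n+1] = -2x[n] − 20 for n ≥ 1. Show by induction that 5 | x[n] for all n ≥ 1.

Base case: x[1] = 5 = 5·1, so 5 | x[1].
Assume 5 | x[k], so x[k] = 5t for some integer t.
Then x[k+1] = -2x[k] − 20 = -2·(5t) − 20 = 5(-2t − 4), so 5 | x[k+1].
So the property holds for k+1, and by induction 5 | x[n] for all n ≥ 1.

5 | x[n]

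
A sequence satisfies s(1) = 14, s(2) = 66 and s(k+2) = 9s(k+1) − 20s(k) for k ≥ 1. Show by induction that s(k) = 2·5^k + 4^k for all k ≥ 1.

Base cases: s(1) = 14 and 2·5^1 + 4^1 = 14; s(2) = 66 and 2·5^2 + 4^2 = 66.
Assume s(j) = 2·5^j + 4^j for all 1 ≤ j ≤ r, where r ≥ 2.
Then s(r+1) = 9s(r) − 20s(r−1) = 9·(2·5^r + 4^r) − 20·(2·5^{r−1} + 4^{r−1}) = 2·(9·5 − 20)5^{r−1} + (9·4 − 20)4^{r−1} = 50·5^{r−1} + 16·4^{r−1} = 2·5^{r+1} + 4^{r+1}.
This completes the inductive step, so s(k) = 2·5^k + 4^k for all k ≥ 1.

s(k) = 2·5^k + 4^k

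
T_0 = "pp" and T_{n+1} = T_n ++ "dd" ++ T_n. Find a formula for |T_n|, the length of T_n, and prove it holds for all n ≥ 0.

Claim: |T_n| = 2^{n+2} − 2.

Base case: |T_0| = 2, and 2^{0+2} − 2 = 2.
Assume |T_r| = 2^{r+2} − 2.
Then |T_{r+1}| = |T_r| + 2 + |T_r| = 2|T_r| + 2 = 2(2^{r+2} − 2) + 2 = 2^{r+3} − 4 + 2 = 2^{r+3} − 2.
This completes the inductive step, so |T_n| = 2^{n+2} − 2 for all n ≥ 0.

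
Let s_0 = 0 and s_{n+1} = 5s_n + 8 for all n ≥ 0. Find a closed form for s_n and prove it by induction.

Claim: s_n = 2·5^n − 2.

Base case: s_0 = 0, and 2·5^0 − 2 = 2 − 2 = 0.
Assume s_r = 2·5^r − 2 for some r ≥ 0.
Then s_{r+1} = 5s_r + 8 = 5·(2·5^r − 2) + 8 = 10·5^r − 10 + 8 = 2·5^{r+1} − 2.
By induction, s_n = 2·5^n − 2 for all n ≥ 0.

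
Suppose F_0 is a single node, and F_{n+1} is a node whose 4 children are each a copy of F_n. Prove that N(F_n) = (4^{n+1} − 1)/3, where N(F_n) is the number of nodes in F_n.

Base case: N(F_0) = 1, and (4^{0+1} − 1)/3 = 1.
Assume N(F_r) = (4^{r+1} − 1)/3.
Then N(F_{r+1}) = 1 + 4N(F_r) = 1 + 4·(4^{r+1} − 1)/3 = 1 + (4^{r+2} − 4)/3 = (3 + 4^{r+2} − 4)/3 = (4^{r+2} − 1)/3.
So the formula holds for r+1, and by induction N(F_n) = (4^{n+1} − 1)/3 for all n ≥ 0.

N(F_n) = (4^{n+1} − 1)/3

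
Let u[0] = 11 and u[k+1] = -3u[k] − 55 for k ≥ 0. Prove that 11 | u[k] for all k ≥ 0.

Base case: u[0] = 11 = 11·1, so 11 | u[0].
Assume 11 | u[m], so u[m] = 11t for some integer t.
Then u[m+1] = -3u[m] − 55 = -3·(11t) − 55 = 11(-3t − 5), so 11 | u[m+1].
By induction, 11 | u[k] for all k ≥ 0.

11 | u[k]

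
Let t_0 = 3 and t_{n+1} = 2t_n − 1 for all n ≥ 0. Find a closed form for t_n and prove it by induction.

Claim: t_n = 2^{n+1} + 1.

Base case: t_0 = 3, and 2^{0+1} + 1 = 2 + 1 = 3.
Assume t_j = 2^{j+1} + 1 for some j ≥ 0.
Then t_{j+1} = 2t_j − 1 = 2·(2^{j+1} + 1) − 1 = 2^{j+2} + 2 − 1 = 2^{j+2} + 1.
Hence t_n = 2^{n+1} + 1 for every n ≥ 0, by induction.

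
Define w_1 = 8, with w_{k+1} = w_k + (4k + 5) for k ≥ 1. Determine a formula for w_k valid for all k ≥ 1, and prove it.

Claim: w_k = 2k^2 + 3k + 3.

Base case: w_1 = 8, and 2·1^2 + 3·1 + 3 = 8.
Assume w_j = 2j^2 + 3j + 3.
Then w_{j+1} = w_j + (4j + 5) = (2j^2 + 3j + 3) + (4j + 5) = 2j^2 + 7j + 8,
and 2·(j+1)^2 + 3·(j+1) + 3 = 2j^2 + 7j + 8.
This completes the inductive step, so w_k = 2k^2 + 3k + 3 for all k ≥ 1.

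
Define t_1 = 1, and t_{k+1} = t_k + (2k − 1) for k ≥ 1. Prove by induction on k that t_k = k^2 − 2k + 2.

Base case: t_1 = 1, and 1^2 − 2·1 + 2 = 1.
Assume t_j = j^2 − 2j + 2.
Then t_{j+1} = t_j + (2j − 1) = (j^2 − 2j + 2) + (2j − 1) = j^2 + 1,
and (j+1)^2 − 2·(j+1) + 2 = j^2 + 1.
This completes the inductive step, so t_k = k^2 − 2k + 2 for all k ≥ 1.

t_k = k^2 − 2k + 2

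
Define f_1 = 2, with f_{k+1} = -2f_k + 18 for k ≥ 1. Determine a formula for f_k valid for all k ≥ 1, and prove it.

Claim: f_k = 2·(-2)^k + 6.

Base case: f_1 = 2, and 2·(-2)^1 + 6 = -4 + 6 = 2.
Assume f_r = 2·(-2)^r + 6 for some r ≥ 1.
Then f_{r+1} = -2f_r + 18 = -2·(2·(-2)^r + 6) + 18 = -4·(-2)^r − 12 + 18 = 2·(-2)^{r+1} + 6.
Hence f_k = 2·(-2)^k + 6 for every k ≥ 1, by induction.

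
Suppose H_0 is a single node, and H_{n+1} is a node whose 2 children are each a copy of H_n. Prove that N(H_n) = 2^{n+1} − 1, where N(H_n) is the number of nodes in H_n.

Base case: N(H_0) = 1, and 2^{0+1} − 1 = 1.
Assume N(H_r) = 2^{r+1} − 1.
Then N(H_{r+1}) = 1 + 2N(H_r) = 1 + 2(2^{r+1} − 1) = 2^{r+2} − 2 + 1 = 2^{r+2} − 1.
By induction, N(H_n) = 2^{n+1} − 1 for all n ≥ 0.

N(H_n) = 2^{n+1} − 1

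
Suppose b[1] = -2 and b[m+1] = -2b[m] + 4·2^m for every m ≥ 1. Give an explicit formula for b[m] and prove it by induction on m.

Claim: b[m] = 2·(-2)^m + 2^m.

Base case: b[1] = -2, and 2·(-2)^1 + 2^1 = -4 + 2 = -2.
Assume b[k] = 2·(-2)^k + 2^k for some k ≥ 1.
Then b[k+1] = -2b[k] + 4·2^k = -2·(2·(-2)^k + 2^k) + 4·2^k = 2·(-2)^{k+1} − 2·2^k + 4·2^k = 2·(-2)^{k+1} + 2·2^k = 2·(-2)^{k+1} + 2^{k+1}.
By induction, b[m] = 2·(-2)^m + 2^m for all m ≥ 1.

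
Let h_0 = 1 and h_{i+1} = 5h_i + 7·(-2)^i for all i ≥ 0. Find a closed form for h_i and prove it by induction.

Claim: h_i = 2·5^i − (-2)^i.

Base case: h_0 = 1, and 2·5^0 − (-2)^0 = 2 − 1 = 1.
Assume h_r = 2·5^r − (-2)^r for some r ≥ 0.
Then h_{r+1} = 5h_r + 7·(-2)^r = 5·(2·5^r − (-2)^r) + 7·(-2)^r = 2·5^{r+1} − 5·(-2)^r + 7·(-2)^r = 2·5^{r+1} + 2·(-2)^r = 2·5^{r+1} − (-2)^{r+1}.
This completes the inductive step, so h_i = 2·5^i − (-2)^i for all i ≥ 0.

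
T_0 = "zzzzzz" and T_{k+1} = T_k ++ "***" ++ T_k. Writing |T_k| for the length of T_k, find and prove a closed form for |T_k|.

Claim: |T_k| = 9·2^k − 3.

Base case: |T_0| = 6, and 9·2^0 − 3 = 6.
Assume |T_j| = 9·2^j − 3.
Then |T_{j+1}| = |T_j| + 3 + |T_j| = 2|T_j| + 3 = 2(9·2^j − 3) + 3 = 9·2^{j+1} − 6 + 3 = 9·2^{j+1} − 3.
This completes the inductive step, so |T_k| = 9·2^k − 3 for all k ≥ 0.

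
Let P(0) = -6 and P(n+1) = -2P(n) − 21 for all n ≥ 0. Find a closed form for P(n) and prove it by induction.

Claim: P(n) = (-2)^n − 7.

Base case: P(0) = -6, and (-2)^0 − 7 = 1 − 7 = -6.
Assume P(m) = (-2)^m − 7 for some m ≥ 0.
Then P(m+1) = -2P(m) − 21 = -2·((-2)^m − 7) − 21 = -2·(-2)^m + 14 − 21 = (-2)^{m+1} − 7.
This completes the inductive step, so P(n) = (-2)^n − 7 for all n ≥ 0.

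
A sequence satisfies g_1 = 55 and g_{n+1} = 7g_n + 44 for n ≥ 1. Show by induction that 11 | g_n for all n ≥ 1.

Base case: g_1 = 55 = 11·5, so 11 | g_1.
Assume 11 | g_r, so g_r = 11t for some integer t.
Then g_{r+1} = 7g_r + 44 = 7·(11t) + 44 = 11(7t + 4), so 11 | g_{r+1}.
This completes the inductive step, so 11 | g_n for all n ≥ 1.

11 | g_n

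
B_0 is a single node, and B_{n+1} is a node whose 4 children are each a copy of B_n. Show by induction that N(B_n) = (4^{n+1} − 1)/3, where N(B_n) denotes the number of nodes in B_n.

Base case: N(B_0) = 1, and (4^{0+1} − 1)/3 = 1.
Assume N(B_k) = (4^{k+1} − 1)/3.
Then N(B_{k+1}) = 1 + 4N(B_k) = 1 + 4·(4^{k+1} − 1)/3 = 1 + (4^{k+2} − 4)/3 = (3 + 4^{k+2} − 4)/3 = (4^{k+2} − 1)/3.
So the formula holds for k+1, and by induction N(B_n) = (4^{n+1} − 1)/3 for all n ≥ 0.

N(B_n) = (4^{n+1} − 1)/3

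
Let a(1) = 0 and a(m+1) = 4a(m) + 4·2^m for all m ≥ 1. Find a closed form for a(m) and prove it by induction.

Claim: a(m) = 4^m − 2·2^m.

Base case: a(1) = 0, and 4^1 − 2·2^1 = 4 − 4 = 0.
Assume a(r) = 4^r − 2·2^r for some r ≥ 1.
Then a(r+1) = 4a(r) + 4·2^r = 4·(4^r − 2·2^r) + 4·2^r = 4^{r+1} − 8·2^r + 4·2^r = 4^{r+1} − 4·2^r = 4^{r+1} − 2·2^{r+1}.
By induction, a(m) = 4^m − 2·2^m for all m ≥ 1.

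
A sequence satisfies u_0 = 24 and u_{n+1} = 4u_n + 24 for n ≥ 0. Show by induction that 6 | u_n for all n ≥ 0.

Base case: u_0 = 24 = 6·4, so 6 | u_0.
Assume 6 | u_k, so u_k = 6t for some integer t.
Then u_{k+1} = 4u_k + 24 = 4·(6t) + 24 = 6(4t + 4), so 6 | u_{k+1}.
By induction, 6 | u_n for all n ≥ 0.

6 | u_n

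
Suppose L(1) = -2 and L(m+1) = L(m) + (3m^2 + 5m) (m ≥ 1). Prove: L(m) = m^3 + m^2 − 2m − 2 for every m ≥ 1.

Base case: L(1) = -2, and 1^3 + 1^2 − 2·1 − 2 = -2.
Assume L(j) = j^3 + j^2 − 2j − 2.
Then L(j+1) = L(j) + (3j^2 + 5j) = (j^3 + j^2 − 2j − 2) + (3j^2 + 5j) = j^3 + 4j^2 + 3j − 2,
and (j+1)^3 + (j+1)^2 − 2·(j+1) − 2 = j^3 + 4j^2 + 3j − 2.
Hence L(m) = m^3 + m^2 − 2m − 2 for every m ≥ 1, by induction.

L(m) = m^3 + m^2 − 2m − 2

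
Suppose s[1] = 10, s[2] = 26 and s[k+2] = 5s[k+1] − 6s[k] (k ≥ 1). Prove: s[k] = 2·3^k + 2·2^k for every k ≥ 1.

Base cases: s[1] = 10 and 2·3^1 + 2·2^1 = 10; s[2] = 26 and 2·3^2 + 2·2^2 = 26.
Assume s[i] = 2·3^i + 2·2^i for all 1 ≤ i ≤ j, where j ≥ 2.
Then s[j+1] = 5s[j] − 6s[j−1] = 5·(2·3^j + 2·2^j) − 6·(2·3^{j−1} + 2·2^{j−1}) = 2·(5·3 − 6)3^{j−1} + 2·(5·2 − 6)2^{j−1} = 18·3^{j−1} + 8·2^{j−1} = 2·3^{j+1} + 2·2^{j+1}.
By strong induction, s[k] = 2·3^k + 2·2^k for all k ≥ 1.

s[k] = 2·3^k + 2·2^k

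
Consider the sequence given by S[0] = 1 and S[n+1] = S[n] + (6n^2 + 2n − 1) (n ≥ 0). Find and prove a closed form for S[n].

Claim: S[n] = 2n^3 − 2n^2 − n + 1.

Base case: S[0] = 1, and 2·0^3 − 2·0^2 − 0 + 1 = 1.
Assume S[k] = 2k^3 − 2k^2 − k + 1.
Then S[k+1] = S[k] + (6k^2 + 2k − 1) = (2k^3 − 2k^2 − k + 1) + (6k^2 + 2k − 1) = 2k^3 + 4k^2 + k,
and 2·(k+1)^3 − 2·(k+1)^2 − (k+1) + 1 = 2k^3 + 4k^2 + k.
Hence S[n] = 2n^3 − 2n^2 − n + 1 for every n ≥ 0, by induction.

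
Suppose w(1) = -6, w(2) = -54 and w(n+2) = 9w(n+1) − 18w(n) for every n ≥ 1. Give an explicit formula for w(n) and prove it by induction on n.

Claim: w(n) = 2·3^n − 2·6^n.

Base cases: w(1) = -6 and 2·3^1 − 2·6^1 = -6; w(2) = -54 and 2·3^2 − 2·6^2 = -54.
Assume w(j) = 2·3^j − 2·6^j for all 1 ≤ j ≤ r, where r ≥ 2.
Then w(r+1) = 9w(r) − 18w(r−1) = 9·(2·3^r − 2·6^r) − 18·(2·3^{r−1} − 2·6^{r−1}) = 2·(9·3 − 18)3^{r−1} − 2·(9·6 − 18)6^{r−1} = 18·3^{r−1} − 72·6^{r−1} = 2·3^{r+1} − 2·6^{r+1}.
So the formula holds for r+1, and by strong induction w(n) = 2·3^n − 2·6^n for all n ≥ 1.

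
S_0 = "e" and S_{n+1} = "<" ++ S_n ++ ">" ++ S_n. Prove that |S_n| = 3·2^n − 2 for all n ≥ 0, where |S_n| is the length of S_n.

Base case: |S_0| = 1, and 3·2^0 − 2 = 1.
Assume |S_k| = 3·2^k − 2.
Then |S_{k+1}| = 1 + |S_k| + 1 + |S_k| = 2|S_k| + 2 = 2(3·2^k − 2) + 2 = 3·2^{k+1} − 4 + 2 = 3·2^{k+1} − 2.
Hence |S_n| = 3·2^n − 2 for every n ≥ 0, by induction.

|S_n| = 3·2^n − 2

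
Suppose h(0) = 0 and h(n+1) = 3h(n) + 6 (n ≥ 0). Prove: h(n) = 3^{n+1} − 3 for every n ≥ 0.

Base case: h(0) = 0, and 3^{0+1} − 3 = 3 − 3 = 0.
Assume h(m) = 3^{m+1} − 3 for some m ≥ 0.
Then h(m+1) = 3h(m) + 6 = 3·(3^{m+1} − 3) + 6 = 3^{m+2} − 9 + 6 = 3^{m+2} − 3.
By induction, h(n) = 3^{n+1} − 3 for all n ≥ 0.

h(n) = 3^{n+1} − 3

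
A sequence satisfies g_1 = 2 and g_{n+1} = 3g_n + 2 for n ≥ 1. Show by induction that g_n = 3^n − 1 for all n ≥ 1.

Base case: g_1 = 2, and 3^1 − 1 = 3 − 1 = 2.
Assume g_m = 3^m − 1 for some m ≥ 1.
Then g_{m+1} = 3g_m + 2 = 3·(3^m − 1) + 2 = 3^{m+1} − 3 + 2 = 3^{m+1} − 1.
Hence g_n = 3^n − 1 for every n ≥ 1, by induction.

g_n = 3^n − 1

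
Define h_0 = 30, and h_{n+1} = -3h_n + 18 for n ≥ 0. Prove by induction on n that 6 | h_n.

Base case: h_0 = 30 = 6·5, so 6 | h_0.
Assume 6 | h_r, so h_r = 6t for some integer t.
Then h_{r+1} = -3h_r + 18 = -3·(6t) + 18 = 6(-3t + 3), so 6 | h_{r+1}.
By induction, 6 | h_n for all n ≥ 0.

6 | h_n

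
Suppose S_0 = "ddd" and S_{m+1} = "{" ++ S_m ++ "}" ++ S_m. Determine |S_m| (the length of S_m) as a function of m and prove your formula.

Claim: |S_m| = 5·2^m − 2.

Base case: |S_0| = 3, and 5·2^0 − 2 = 3.
Assume |S_k| = 5·2^k − 2.
Then |S_{k+1}| = 1 + |S_k| + 1 + |S_k| = 2|S_k| + 2 = 2(5·2^k − 2) + 2 = 5·2^{k+1} − 4 + 2 = 5·2^{k+1} − 2.
So the formula holds for k+1, and by induction |S_m| = 5·2^m − 2 for all m ≥ 0.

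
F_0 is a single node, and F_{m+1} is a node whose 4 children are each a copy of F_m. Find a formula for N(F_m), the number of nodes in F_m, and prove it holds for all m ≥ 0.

Claim: N(F_m) = (4^{m+1} − 1)/3.

Base case: N(F_0) = 1, and (4^{0+1} − 1)/3 = 1.
Assume N(F_k) = (4^{k+1} − 1)/3.
Then N(F_{k+1}) = 1 + 4N(F_k) = 1 + 4·(4^{k+1} − 1)/3 = 1 + (4^{k+2} − 4)/3 = (3 + 4^{k+2} − 4)/3 = (4^{k+2} − 1)/3.
By induction, N(F_m) = (4^{m+1} − 1)/3 for all m ≥ 0.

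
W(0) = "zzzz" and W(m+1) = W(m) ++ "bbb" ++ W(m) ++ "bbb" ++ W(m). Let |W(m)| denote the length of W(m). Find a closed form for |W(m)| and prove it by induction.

Claim: |W(m)| = 7·3^m − 3.

Base case: |W(0)| = 4, and 7·3^0 − 3 = 4.
Assume |W(j)| = 7·3^j − 3.
Then |W(j+1)| = 3|W(j)| + 6 = 3(7·3^j − 3) + 6 = 7·3^{j+1} − 9 + 6 = 7·3^{j+1} − 3.
Hence |W(m)| = 7·3^m − 3 for every m ≥ 0, by induction.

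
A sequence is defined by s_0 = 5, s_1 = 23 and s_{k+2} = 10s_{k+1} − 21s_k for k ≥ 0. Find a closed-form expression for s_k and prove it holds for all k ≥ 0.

Claim: s_k = 3·3^k + 2·7^k.

Base cases: s_0 = 5 and 3·3^0 + 2·7^0 = 5; s_1 = 23 and 3·3^1 + 2·7^1 = 23.
Assume s_j = 3·3^j + 2·7^j for all 0 ≤ j ≤ r, where r ≥ 1.
Then s_{r+1} = 10s_r − 21s_{r−1} = 10·(3·3^r + 2·7^r) − 21·(3·3^{r−1} + 2·7^{r−1}) = 3·(10·3 − 21)3^{r−1} + 2·(10·7 − 21)7^{r−1} = 27·3^{r−1} + 98·7^{r−1} = 3·3^{r+1} + 2·7^{r+1}.
So the formula holds for r+1, and by strong induction s_k = 3·3^k + 2·7^k for all k ≥ 0.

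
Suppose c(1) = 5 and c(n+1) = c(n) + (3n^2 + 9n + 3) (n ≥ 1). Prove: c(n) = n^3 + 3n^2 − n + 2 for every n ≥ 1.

Base case: c(1) = 5, and 1^3 + 3·1^2 − 1 + 2 = 5.
Assume c(r) = r^3 + 3r^2 − r + 2.
Then c(r+1) = c(r) + (3r^2 + 9r + 3) = (r^3 + 3r^2 − r + 2) + (3r^2 + 9r + 3) = r^3 + 6r^2 + 8r + 5,
and (r+1)^3 + 3·(r+1)^2 − (r+1) + 2 = r^3 + 6r^2 + 8r + 5.
This completes the inductive step, so c(n) = n^3 + 3n^2 − n + 2 for all n ≥ 1.

c(n) = n^3 + 3n^2 − n + 2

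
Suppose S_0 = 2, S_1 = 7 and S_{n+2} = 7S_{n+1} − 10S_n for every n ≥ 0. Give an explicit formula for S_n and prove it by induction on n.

Claim: S_n = 2^n + 5^n.

Base cases: S_0 = 2 and 2^0 + 5^0 = 2; S_1 = 7 and 2^1 + 5^1 = 7.
Assume S_j = 2^j + 5^j for all 0 ≤ j ≤ r, where r ≥ 1.
Then S_{r+1} = 7S_r − 10S_{r−1} = 7·(2^r + 5^r) − 10·(2^{r−1} + 5^{r−1}) = (7·2 − 10)2^{r−1} + (7·5 − 10)5^{r−1} = 4·2^{r−1} + 25·5^{r−1} = 2^{r+1} + 5^{r+1}.
By strong induction, S_n = 2^n + 5^n for all n ≥ 0.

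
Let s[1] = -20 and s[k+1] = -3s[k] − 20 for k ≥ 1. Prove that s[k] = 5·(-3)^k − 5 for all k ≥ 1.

Base case: s[1] = -20, and 5·(-3)^1 − 5 = -15 − 5 = -20.
Assume s[m] = 5·(-3)^m − 5 for some m ≥ 1.
Then s[m+1] = -3s[m] − 20 = -3·(5·(-3)^m − 5) − 20 = -15·(-3)^m + 15 − 20 = 5·(-3)^{m+1} − 5.
Hence s[k] = 5·(-3)^k − 5 for every k ≥ 1, by induction.

s[k] = 5·(-3)^k − 5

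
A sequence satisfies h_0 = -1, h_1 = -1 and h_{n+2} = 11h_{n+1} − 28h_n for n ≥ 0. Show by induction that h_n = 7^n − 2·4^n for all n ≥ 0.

Base cases: h_0 = -1 and 7^0 − 2·4^0 = -1; h_1 = -1 and 7^1 − 2·4^1 = -1.
Assume h_j = 7^j − 2·4^j for all 0 ≤ j ≤ r, where r ≥ 1.
Then h_{r+1} = 11h_r − 28h_{r−1} = 11·(7^r − 2·4^r) − 28·(7^{r−1} − 2·4^{r−1}) = (11·7 − 28)7^{r−1} − 2·(11·4 − 28)4^{r−1} = 49·7^{r−1} − 32·4^{r−1} = 7^{r+1} − 2·4^{r+1}.
This completes the inductive step, so h_n = 7^n − 2·4^n for all n ≥ 0.

h_n = 7^n − 2·4^n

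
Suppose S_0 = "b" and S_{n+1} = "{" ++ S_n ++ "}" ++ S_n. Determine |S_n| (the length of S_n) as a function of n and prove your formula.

Claim: |S_n| = 3·2^n − 2.

Base case: |S_0| = 1, and 3·2^0 − 2 = 1.
Assume |S_r| = 3·2^r − 2.
Then |S_{r+1}| = 1 + |S_r| + 1 + |S_r| = 2|S_r| + 2 = 2(3·2^r − 2) + 2 = 3·2^{r+1} − 4 + 2 = 3·2^{r+1} − 2.
So the formula holds for r+1, and by induction |S_n| = 3·2^n − 2 for all n ≥ 0.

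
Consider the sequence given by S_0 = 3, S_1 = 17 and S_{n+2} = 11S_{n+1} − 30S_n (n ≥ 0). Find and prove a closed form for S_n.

Claim: S_n = 5^n + 2·6^n.

Base cases: S_0 = 3 and 5^0 + 2·6^0 = 3; S_1 = 17 and 5^1 + 2·6^1 = 17.
Assume S_j = 5^j + 2·6^j for all 0 ≤ j ≤ r, where r ≥ 1.
Then S_{r+1} = 11S_r − 30S_{r−1} = 11·(5^r + 2·6^r) − 30·(5^{r−1} + 2·6^{r−1}) = (11·5 − 30)5^{r−1} + 2·(11·6 − 30)6^{r−1} = 25·5^{r−1} + 72·6^{r−1} = 5^{r+1} + 2·6^{r+1}.
Hence S_n = 5^n + 2·6^n for every n ≥ 0, by strong induction.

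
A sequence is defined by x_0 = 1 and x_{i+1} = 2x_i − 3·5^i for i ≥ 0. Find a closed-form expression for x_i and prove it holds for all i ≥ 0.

Claim: x_i = 2·2^i − 5^i.

Base case: x_0 = 1, and 2·2^0 − 5^0 = 2 − 1 = 1.
Assume x_r = 2·2^r − 5^r for some r ≥ 0.
Then x_{r+1} = 2x_r − 3·5^r = 2·(2·2^r − 5^r) − 3·5^r = 2·2^{r+1} − 2·5^r − 3·5^r = 2·2^{r+1} − 5·5^r = 2·2^{r+1} − 5^{r+1}.
This completes the inductive step, so x_i = 2·2^i − 5^i for all i ≥ 0.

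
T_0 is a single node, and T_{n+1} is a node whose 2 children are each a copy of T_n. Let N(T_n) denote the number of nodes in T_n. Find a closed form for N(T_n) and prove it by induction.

Claim: N(T_n) = 2^{n+1} − 1.

Base case: N(T_0) = 1, and 2^{0+1} − 1 = 1.
Assume N(T_j) = 2^{j+1} − 1.
Then N(T_{j+1}) = 1 + 2N(T_j) = 1 + 2(2^{j+1} − 1) = 2^{j+2} − 2 + 1 = 2^{j+2} − 1.
Hence N(T_n) = 2^{n+1} − 1 for every n ≥ 0, by induction.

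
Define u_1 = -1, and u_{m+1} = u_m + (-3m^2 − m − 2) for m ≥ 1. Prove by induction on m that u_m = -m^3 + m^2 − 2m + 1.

Base case: u_1 = -1, and -1^3 + 1^2 − 2·1 + 1 = -1.
Assume u_j = -j^3 + j^2 − 2j + 1.
Then u_{j+1} = u_j + (-3j^2 − j − 2) = (-j^3 + j^2 − 2j + 1) + (-3j^2 − j − 2) = -j^3 − 2j^2 − 3j − 1,
and -(j+1)^3 + (j+1)^2 − 2·(j+1) + 1 = -j^3 − 2j^2 − 3j − 1.
By induction, u_m = -m^3 + m^2 − 2m + 1 for all m ≥ 1.

u_m = -m^3 + m^2 − 2m + 1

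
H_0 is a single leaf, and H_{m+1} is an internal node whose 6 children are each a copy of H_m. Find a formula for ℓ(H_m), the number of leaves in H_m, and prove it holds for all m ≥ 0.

Claim: ℓ(H_m) = 6^m.

Base case: ℓ(H_0) = 1, and 6^0 = 1.
Assume ℓ(H_r) = 6^r.
Then ℓ(H_{r+1}) = 6·ℓ(H_r) = 6·6^r = 6^{r+1}.
By induction, ℓ(H_m) = 6^m for all m ≥ 0.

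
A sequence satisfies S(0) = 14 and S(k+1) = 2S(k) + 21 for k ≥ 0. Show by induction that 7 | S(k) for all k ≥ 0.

Base case: S(0) = 14 = 7·2, so 7 | S(0).
Assume 7 | S(r), so S(r) = 7t for some integer t.
Then S(r+1) = 2S(r) + 21 = 2·(7t) + 21 = 7(2t + 3), so 7 | S(r+1).
This completes the inductive step, so 7 | S(k) for all k ≥ 0.

7 | S(k)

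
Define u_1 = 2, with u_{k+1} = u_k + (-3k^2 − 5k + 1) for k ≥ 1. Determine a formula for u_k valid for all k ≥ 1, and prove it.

Claim: u_k = -k^3 − k^2 + 3k + 1.

Base case: u_1 = 2, and -1^3 − 1^2 + 3·1 + 1 = 2.
Assume u_m = -m^3 − m^2 + 3m + 1.
Then u_{m+1} = u_m + (-3m^2 − 5m + 1) = (-m^3 − m^2 + 3m + 1) + (-3m^2 − 5m + 1) = -m^3 − 4m^2 − 2m + 2,
and -(m+1)^3 − (m+1)^2 + 3·(m+1) + 1 = -m^3 − 4m^2 − 2m + 2.
This completes the inductive step, so u_k = -k^3 − k^2 + 3k + 1 for all k ≥ 1.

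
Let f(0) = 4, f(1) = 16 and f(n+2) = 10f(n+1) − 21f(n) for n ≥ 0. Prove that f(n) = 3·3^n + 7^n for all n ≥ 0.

Base cases: f(0) = 4 and 3·3^0 + 7^0 = 4; f(1) = 16 and 3·3^1 + 7^1 = 16.
Assume f(j) = 3·3^j + 7^j for all 0 ≤ j ≤ r, where r ≥ 1.
Then f(r+1) = 10f(r) − 21f(r−1) = 10·(3·3^r + 7^r) − 21·(3·3^{r−1} + 7^{r−1}) = 3·(10·3 − 21)3^{r−1} + (10·7 − 21)7^{r−1} = 27·3^{r−1} + 49·7^{r−1} = 3·3^{r+1} + 7^{r+1}.
By strong induction, f(n) = 3·3^n + 7^n for all n ≥ 0.

f(n) = 3·3^n + 7^n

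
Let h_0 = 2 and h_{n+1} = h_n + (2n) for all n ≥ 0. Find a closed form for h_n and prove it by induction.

Claim: h_n = n^2 − n + 2.

Base case: h_0 = 2, and 0^2 − 0 + 2 = 2.
Assume h_m = m^2 − m + 2.
Then h_{m+1} = h_m + (2m) = (m^2 − m + 2) + (2m) = m^2 + m + 2,
and (m+1)^2 − (m+1) + 2 = m^2 + m + 2.
This completes the inductive step, so h_n = n^2 − n + 2 for all n ≥ 0.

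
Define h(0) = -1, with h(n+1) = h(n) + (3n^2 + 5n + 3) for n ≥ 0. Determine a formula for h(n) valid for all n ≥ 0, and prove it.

Claim: h(n) = n^3 + n^2 + n − 1.

Base case: h(0) = -1, and 0^3 + 0^2 + 0 − 1 = -1.
Assume h(k) = k^3 + k^2 + k − 1.
Then h(k+1) = h(k) + (3k^2 + 5k + 3) = (k^3 + k^2 + k − 1) + (3k^2 + 5k + 3) = k^3 + 4k^2 + 6k + 2,
and (k+1)^3 + (k+1)^2 + (k+1) − 1 = k^3 + 4k^2 + 6k + 2.
Hence h(n) = n^3 + n^2 + n − 1 for every n ≥ 0, by induction.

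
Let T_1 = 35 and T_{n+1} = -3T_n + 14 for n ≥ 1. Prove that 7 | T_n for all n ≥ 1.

Base case: T_1 = 35 = 7·5, so 7 | T_1.
Assume 7 | T_m, so T_m = 7t for some integer t.
Then T_{m+1} = -3T_m + 14 = -3·(7t) + 14 = 7(-3t + 2), so 7 | T_{m+1}.
Hence 7 | T_n for every n ≥ 1, by induction.

7 | T_n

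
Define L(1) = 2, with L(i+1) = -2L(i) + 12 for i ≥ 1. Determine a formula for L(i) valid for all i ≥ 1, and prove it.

Claim: L(i) = (-2)^i + 4.

Base case: L(1) = 2, and (-2)^1 + 4 = -2 + 4 = 2.
Assume L(j) = (-2)^j + 4 for some j ≥ 1.
Then L(j+1) = -2L(j) + 12 = -2·((-2)^j + 4) + 12 = -2·(-2)^j − 8 + 12 = (-2)^{j+1} + 4.
By induction, L(i) = (-2)^i + 4 for all i ≥ 1.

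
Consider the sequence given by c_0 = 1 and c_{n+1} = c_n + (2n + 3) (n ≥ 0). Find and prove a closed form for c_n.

Claim: c_n = n^2 + 2n + 1.

Base case: c_0 = 1, and 0^2 + 2·0 + 1 = 1.
Assume c_j = j^2 + 2j + 1.
Then c_{j+1} = c_j + (2j + 3) = (j^2 + 2j + 1) + (2j + 3) = j^2 + 4j + 4,
and (j+1)^2 + 2·(j+1) + 1 = j^2 + 4j + 4.
Hence c_n = n^2 + 2n + 1 for every n ≥ 0, by induction.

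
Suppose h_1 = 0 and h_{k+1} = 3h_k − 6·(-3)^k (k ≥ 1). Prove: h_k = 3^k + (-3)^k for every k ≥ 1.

Base case: h_1 = 0, and 3^1 + (-3)^1 = 3 − 3 = 0.
Assume h_m = 3^m + (-3)^m for some m ≥ 1.
Then h_{m+1} = 3h_m − 6·(-3)^m = 3·(3^m + (-3)^m) − 6·(-3)^m = 3^{m+1} + 3·(-3)^m − 6·(-3)^m = 3^{m+1} − 3·(-3)^m = 3^{m+1} + (-3)^{m+1}.
Hence h_k = 3^k + (-3)^k for every k ≥ 1, by induction.

h_k = 3^k + (-3)^k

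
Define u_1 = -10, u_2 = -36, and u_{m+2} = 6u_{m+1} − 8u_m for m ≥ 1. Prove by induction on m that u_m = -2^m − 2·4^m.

Base cases: u_1 = -10 and -2^1 − 2·4^1 = -10; u_2 = -36 and -2^2 − 2·4^2 = -36.
Assume u_i = -2^i − 2·4^i for all 1 ≤ i ≤ j, where j ≥ 2.
Then u_{j+1} = 6u_j − 8u_{j−1} = 6·(-2^j − 2·4^j) − 8·(-2^{j−1} − 2·4^{j−1}) = -(6·2 − 8)2^{j−1} − 2·(6·4 − 8)4^{j−1} = -4·2^{j−1} − 32·4^{j−1} = -2^{j+1} − 2·4^{j+1}.
This completes the inductive step, so u_m = -2^m − 2·4^m for all m ≥ 1.

u_m = -2^m − 2·4^m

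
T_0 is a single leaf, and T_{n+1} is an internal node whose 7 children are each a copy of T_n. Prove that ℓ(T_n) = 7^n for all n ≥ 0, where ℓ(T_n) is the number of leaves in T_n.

Base case: ℓ(T_0) = 1, and 7^0 = 1.
Assume ℓ(T_r) = 7^r.
Then ℓ(T_{r+1}) = 7·ℓ(T_r) = 7·7^r = 7^{r+1}.
This completes the inductive step, so ℓ(T_n) = 7^n for all n ≥ 0.

ℓ(T_n) = 7^n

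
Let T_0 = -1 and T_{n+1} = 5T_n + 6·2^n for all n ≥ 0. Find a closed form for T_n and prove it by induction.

Claim: T_n = 5^n − 2·2^n.

Base case: T_0 = -1, and 5^0 − 2·2^0 = 1 − 2 = -1.
Assume T_k = 5^k − 2·2^k for some k ≥ 0.
Then T_{k+1} = 5T_k + 6·2^k = 5·(5^k − 2·2^k) + 6·2^k = 5^{k+1} − 10·2^k + 6·2^k = 5^{k+1} − 4·2^k = 5^{k+1} − 2·2^{k+1}.
This completes the inductive step, so T_n = 5^n − 2·2^n for all n ≥ 0.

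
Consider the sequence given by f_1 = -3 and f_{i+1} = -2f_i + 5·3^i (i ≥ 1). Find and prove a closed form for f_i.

Claim: f_i = 3·(-2)^i + 3^i.

Base case: f_1 = -3, and 3·(-2)^1 + 3^1 = -6 + 3 = -3.
Assume f_r = 3·(-2)^r + 3^r for some r ≥ 1.
Then f_{r+1} = -2f_r + 5·3^r = -2·(3·(-2)^r + 3^r) + 5·3^r = 3·(-2)^{r+1} − 2·3^r + 5·3^r = 3·(-2)^{r+1} + 3·3^r = 3·(-2)^{r+1} + 3^{r+1}.
So the formula holds for r+1, and by induction f_i = 3·(-2)^i + 3^i for all i ≥ 1.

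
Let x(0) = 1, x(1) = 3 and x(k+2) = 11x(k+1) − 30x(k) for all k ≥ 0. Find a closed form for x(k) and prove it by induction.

Claim: x(k) = 3·5^k − 2·6^k.

Base cases: x(0) = 1 and 3·5^0 − 2·6^0 = 1; x(1) = 3 and 3·5^1 − 2·6^1 = 3.
Assume x(i) = 3·5^i − 2·6^i for all 0 ≤ i ≤ j, where j ≥ 1.
Then x(j+1) = 11x(j) − 30x(j−1) = 11·(3·5^j − 2·6^j) − 30·(3·5^{j−1} − 2·6^{j−1}) = 3·(11·5 − 30)5^{j−1} − 2·(11·6 − 30)6^{j−1} = 75·5^{j−1} − 72·6^{j−1} = 3·5^{j+1} − 2·6^{j+1}.
Hence x(k) = 3·5^k − 2·6^k for every k ≥ 0, by strong induction.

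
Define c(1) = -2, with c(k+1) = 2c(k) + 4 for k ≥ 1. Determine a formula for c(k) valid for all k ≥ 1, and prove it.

Claim: c(k) = 2^k − 4.

Base case: c(1) = -2, and 2^1 − 4 = 2 − 4 = -2.
Assume c(r) = 2^r − 4 for some r ≥ 1.
Then c(r+1) = 2c(r) + 4 = 2·(2^r − 4) + 4 = 2^{r+1} − 8 + 4 = 2^{r+1} − 4.
This completes the inductive step, so c(k) = 2^k − 4 for all k ≥ 1.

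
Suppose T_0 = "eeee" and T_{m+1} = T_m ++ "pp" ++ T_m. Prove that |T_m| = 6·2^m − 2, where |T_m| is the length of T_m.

Base case: |T_0| = 4, and 6·2^0 − 2 = 4.
Assume |T_k| = 6·2^k − 2.
Then |T_{k+1}| = |T_k| + 2 + |T_k| = 2|T_k| + 2 = 2(6·2^k − 2) + 2 = 6·2^{k+1} − 4 + 2 = 6·2^{k+1} − 2.
Hence |T_m| = 6·2^m − 2 for every m ≥ 0, by induction.

|T_m| = 6·2^m − 2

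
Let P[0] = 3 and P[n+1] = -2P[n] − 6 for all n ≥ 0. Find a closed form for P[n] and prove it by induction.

Claim: P[n] = 5·(-2)^n − 2.

Base case: P[0] = 3, and 5·(-2)^0 − 2 = 5 − 2 = 3.
Assume P[k] = 5·(-2)^k − 2 for some k ≥ 0.
Then P[k+1] = -2P[k] − 6 = -2·(5·(-2)^k − 2) − 6 = -10·(-2)^k + 4 − 6 = 5·(-2)^{k+1} − 2.
By induction, P[n] = 5·(-2)^n − 2 for all n ≥ 0.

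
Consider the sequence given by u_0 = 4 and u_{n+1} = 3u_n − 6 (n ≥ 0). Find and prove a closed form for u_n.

Claim: u_n = 3^n + 3.

Base case: u_0 = 4, and 3^0 + 3 = 1 + 3 = 4.
Assume u_m = 3^m + 3 for some m ≥ 0.
Then u_{m+1} = 3u_m − 6 = 3·(3^m + 3) − 6 = 3^{m+1} + 9 − 6 = 3^{m+1} + 3.
So the formula holds for m+1, and by induction u_n = 3^n + 3 for all n ≥ 0.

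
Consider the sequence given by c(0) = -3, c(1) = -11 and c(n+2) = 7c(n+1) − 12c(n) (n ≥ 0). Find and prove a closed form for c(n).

Claim: c(n) = -3^n − 2·4^n.

Base cases: c(0) = -3 and -3^0 − 2·4^0 = -3; c(1) = -11 and -3^1 − 2·4^1 = -11.
Assume c(i) = -3^i − 2·4^i for all 0 ≤ i ≤ j, where j ≥ 1.
Then c(j+1) = 7c(j) − 12c(j−1) = 7·(-3^j − 2·4^j) − 12·(-3^{j−1} − 2·4^{j−1}) = -(7·3 − 12)3^{j−1} − 2·(7·4 − 12)4^{j−1} = -9·3^{j−1} − 32·4^{j−1} = -3^{j+1} − 2·4^{j+1}.
This completes the inductive step, so c(n) = -3^n − 2·4^n for all n ≥ 0.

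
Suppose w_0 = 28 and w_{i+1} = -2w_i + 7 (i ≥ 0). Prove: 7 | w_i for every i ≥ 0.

Base case: w_0 = 28 = 7·4, so 7 | w_0.
Assume 7 | w_m, so w_m = 7t for some integer t.
Then w_{m+1} = -2w_m + 7 = -2·(7t) + 7 = 7(-2t + 1), so 7 | w_{m+1}.
By induction, 7 | w_i for all i ≥ 0.

7 | w_i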